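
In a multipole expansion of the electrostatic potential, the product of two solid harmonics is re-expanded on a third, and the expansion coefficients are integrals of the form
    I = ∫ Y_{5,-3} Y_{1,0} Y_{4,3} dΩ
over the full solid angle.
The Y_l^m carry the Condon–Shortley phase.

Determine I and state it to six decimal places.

Checks pass: Σm=0; 10 even; l₃=4∈[4,6].
(2·5+1)(2·1+1)(2·4+1) = 297
Δ: 2! 8! 0! / 11! → 1/495
sum: t=1:−1/576 = -1/576
3j²(5 1 4; 0 0 0) = Δ·Π!·Σ² = 5/99  (sign -1)
sum: t=1:−1/5040 = -1/5040
3j²(5 1 4; -3 0 3) = Δ·Π!·Σ² = 16/495  (sign +1)
combine: 4πI² = 297·5/99·16/495 = 16/33
take √, sign -1: I = -0.19642560

-0.196426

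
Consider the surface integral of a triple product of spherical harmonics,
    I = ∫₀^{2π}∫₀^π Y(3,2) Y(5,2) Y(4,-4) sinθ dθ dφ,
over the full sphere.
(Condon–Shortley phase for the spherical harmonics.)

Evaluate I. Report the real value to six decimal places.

-0.109480

Rules hold: Σm=0, L=12 even, 2≤4≤8.
N = 7·11·9 = 693
Δ = 4!·2!·6!/13! = 1/180180
Racah Σ t=1..3: t=1:−1/576 t=2:+1/144 t=3:−1/576 = 1/288
⇒ 3j(3 5 4; 0 0 0)² = 20/1001, sgn +1
Racah Σ t=1..1: t=1:−1/8640 = -1/8640
⇒ 3j(3 5 4; 2 2 -4)² = 14/1287, sgn -1
4πI² = N·(3j₀)²·(3jₘ)² = 280/1859
I = -1·√(0.150619/4π) = -0.10947990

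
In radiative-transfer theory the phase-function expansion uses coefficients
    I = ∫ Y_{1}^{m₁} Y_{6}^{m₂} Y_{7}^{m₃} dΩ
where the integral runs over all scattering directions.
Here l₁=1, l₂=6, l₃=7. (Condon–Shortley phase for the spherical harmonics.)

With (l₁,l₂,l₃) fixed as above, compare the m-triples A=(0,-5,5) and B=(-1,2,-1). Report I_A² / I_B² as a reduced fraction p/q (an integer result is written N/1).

l's match ⇒ only the (l;m) 3-j factors differ between A and B.
A: triangle coeff Δ(1,6,7) = 1/1365; Σ_t [0,0]: t=0:+1/39916800 = 1/39916800; (3j)²=8/455 [(1 6 7; 0 -5 5)], sign=+1
B: triangle coeff Δ(1,6,7) = 1/1365; Σ_t [0,0]: t=0:+1/1935360 = 1/1935360; (3j)²=1/91 [(1 6 7; -1 2 -1)], sign=+1
I_A²/I_B² = (8/455)/(1/91) = 8/5

8/5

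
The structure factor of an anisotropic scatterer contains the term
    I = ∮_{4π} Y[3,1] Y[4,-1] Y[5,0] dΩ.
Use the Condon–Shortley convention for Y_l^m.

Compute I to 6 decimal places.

-0.009577

m-sum 0 ✓  L=12 even ✓  1≤5≤7 ✓
Π(2lᵢ+1) = 7×9×11 = 693
triangle coeff Δ(3,4,5) = 1/180180
Σ_t [0,2]: t=0:+1/576 t=1:−1/144 t=2:+1/576 = -1/288
(3j)²=20/1001 [(3 4 5; 0 0 0)], sign=+1
Σ_t [0,2]: t=0:+1/288 t=1:−1/288 t=2:+1/5760 = 1/5760
(3j)²=1/12012 [(3 4 5; 1 -1 0)], sign=-1
⇒ 4πI² = 15/13013
I = (-1)√(15/13013/(4π)) = -0.00957750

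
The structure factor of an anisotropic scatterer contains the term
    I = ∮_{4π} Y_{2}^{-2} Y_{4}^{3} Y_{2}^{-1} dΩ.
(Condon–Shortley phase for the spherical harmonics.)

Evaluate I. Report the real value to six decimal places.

m-sum 0 ✓  L=8 even ✓  2≤2≤6 ✓
Π(2lᵢ+1) = 5×9×5 = 225
triangle coeff Δ(2,4,2) = 1/630
Σ_t [2,2]: t=2:+1/16 = 1/16
(3j)²=2/35 [(2 4 2; 0 0 0)], sign=+1
Σ_t [4,4]: t=4:+1/144 = 1/144
(3j)²=1/18 [(2 4 2; -2 3 -1)], sign=-1
⇒ 4πI² = 5/7
I = (-1)√(5/7/(4π)) = -0.23841361

-0.238414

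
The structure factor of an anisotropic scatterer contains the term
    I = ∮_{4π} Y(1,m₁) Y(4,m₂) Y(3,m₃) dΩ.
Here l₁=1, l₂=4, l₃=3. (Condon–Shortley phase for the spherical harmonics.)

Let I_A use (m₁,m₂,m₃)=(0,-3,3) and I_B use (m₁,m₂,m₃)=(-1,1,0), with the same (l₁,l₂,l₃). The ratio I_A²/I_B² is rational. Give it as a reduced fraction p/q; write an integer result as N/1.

7/10

l's match ⇒ only the (l;m) 3-j factors differ between A and B.
A: triangle coeff Δ(1,4,3) = 1/252; Σ_t [1,1]: t=1:−1/720 = -1/720; (3j)²=1/36 [(1 4 3; 0 -3 3)], sign=-1
B: triangle coeff Δ(1,4,3) = 1/252; Σ_t [2,2]: t=2:+1/72 = 1/72; (3j)²=5/126 [(1 4 3; -1 1 0)], sign=-1
I_A²/I_B² = (1/36)/(5/126) = 7/10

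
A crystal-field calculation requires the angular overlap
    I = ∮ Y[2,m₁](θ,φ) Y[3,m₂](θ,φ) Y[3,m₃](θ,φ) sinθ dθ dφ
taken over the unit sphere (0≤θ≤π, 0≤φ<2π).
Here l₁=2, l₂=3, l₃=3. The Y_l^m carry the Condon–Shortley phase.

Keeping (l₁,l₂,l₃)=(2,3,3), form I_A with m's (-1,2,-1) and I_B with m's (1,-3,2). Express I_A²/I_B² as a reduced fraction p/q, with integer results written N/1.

Same 2,3,3: normalisation and zero-m 3j drop out of the ratio.
A: Δ: 2! 2! 4! / 9! → 1/3780; sum: t=1:−1/48 t=2:+1/12 = 1/16; 3j²(2 3 3; -1 2 -1) = Δ·Π!·Σ² = 1/28  (sign +1)
B: Δ: 2! 2! 4! / 9! → 1/3780; sum: t=0:+1/48 = 1/48; 3j²(2 3 3; 1 -3 2) = Δ·Π!·Σ² = 5/84  (sign -1)
I_A²/I_B² = (1/28)/(5/84) = 3/5

3/5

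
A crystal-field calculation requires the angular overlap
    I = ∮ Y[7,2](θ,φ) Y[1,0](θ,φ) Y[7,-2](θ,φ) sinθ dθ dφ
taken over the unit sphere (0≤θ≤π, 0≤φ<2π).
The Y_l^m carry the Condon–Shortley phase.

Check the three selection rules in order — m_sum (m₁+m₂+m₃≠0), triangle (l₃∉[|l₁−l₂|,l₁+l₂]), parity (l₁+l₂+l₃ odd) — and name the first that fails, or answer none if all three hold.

parity

Σmᵢ = 0  ✓
l₃∈[|l₁−l₂|,l₁+l₂]=[6,8], have l₃=7  ✓
Σlᵢ = 15 ⇒ odd  ✗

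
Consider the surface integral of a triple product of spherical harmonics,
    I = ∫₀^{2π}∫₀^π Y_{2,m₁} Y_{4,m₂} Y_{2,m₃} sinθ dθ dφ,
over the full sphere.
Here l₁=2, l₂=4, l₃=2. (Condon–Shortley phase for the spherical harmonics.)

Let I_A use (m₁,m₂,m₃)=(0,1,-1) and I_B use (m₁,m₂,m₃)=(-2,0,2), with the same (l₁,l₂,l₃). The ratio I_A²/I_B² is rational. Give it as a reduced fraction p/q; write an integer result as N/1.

30/1

l's match ⇒ only the (l;m) 3-j factors differ between A and B.
A: triangle coeff Δ(2,4,2) = 1/630; Σ_t [2,2]: t=2:+1/24 = 1/24; (3j)²=1/21 [(2 4 2; 0 1 -1)], sign=-1
B: triangle coeff Δ(2,4,2) = 1/630; Σ_t [4,4]: t=4:+1/576 = 1/576; (3j)²=1/630 [(2 4 2; -2 0 2)], sign=+1
I_A²/I_B² = (1/21)/(1/630) = 30/1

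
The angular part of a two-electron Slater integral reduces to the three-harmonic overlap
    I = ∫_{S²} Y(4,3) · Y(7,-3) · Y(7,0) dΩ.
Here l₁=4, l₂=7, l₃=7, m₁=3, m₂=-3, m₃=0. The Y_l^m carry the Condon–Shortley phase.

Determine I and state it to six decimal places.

Checks pass: Σm=0; 18 even; l₃=7∈[3,11].
(2·4+1)(2·7+1)(2·7+1) = 2025
Δ: 4! 4! 10! / 19! → 1/58198140
sum: t=0:+1/17418240 t=1:−1/622080 t=2:+1/230400 t=3:−1/622080 t=4:+1/17418240 = 1/806400
3j²(4 7 7; 0 0 0) = Δ·Π!·Σ² = 2268/230945  (sign -1)
sum: t=0:+1/2488320 t=1:−1/4354560 = 1/5806080
3j²(4 7 7; 3 -3 0) = Δ·Π!·Σ² = 525/92378  (sign -1)
combine: 4πI² = 2025·2268/230945·525/92378 = 241116750/2133423721
take √, sign +1: I = 0.09483534

0.094835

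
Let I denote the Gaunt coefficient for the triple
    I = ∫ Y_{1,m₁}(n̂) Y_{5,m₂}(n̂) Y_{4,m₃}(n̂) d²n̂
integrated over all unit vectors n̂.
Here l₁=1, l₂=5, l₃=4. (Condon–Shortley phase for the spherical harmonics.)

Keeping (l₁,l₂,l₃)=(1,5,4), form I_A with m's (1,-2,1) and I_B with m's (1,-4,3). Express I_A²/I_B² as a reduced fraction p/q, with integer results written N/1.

Same 1,5,4: normalisation and zero-m 3j drop out of the ratio.
A: Δ: 2! 0! 8! / 11! → 1/495; sum: t=0:+1/1440 = 1/1440; 3j²(1 5 4; 1 -2 1) = Δ·Π!·Σ² = 7/165  (sign -1)
B: Δ: 2! 0! 8! / 11! → 1/495; sum: t=0:+1/10080 = 1/10080; 3j²(1 5 4; 1 -4 3) = Δ·Π!·Σ² = 4/55  (sign -1)
I_A²/I_B² = (7/165)/(4/55) = 7/12

7/12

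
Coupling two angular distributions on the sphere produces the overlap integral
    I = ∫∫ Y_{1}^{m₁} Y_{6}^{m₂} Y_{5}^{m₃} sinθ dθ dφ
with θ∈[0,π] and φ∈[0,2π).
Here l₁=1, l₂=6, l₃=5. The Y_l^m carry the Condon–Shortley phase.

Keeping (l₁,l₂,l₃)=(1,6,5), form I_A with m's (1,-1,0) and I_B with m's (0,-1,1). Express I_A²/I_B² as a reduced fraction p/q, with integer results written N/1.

Same 1,6,5: normalisation and zero-m 3j drop out of the ratio.
A: Δ: 2! 0! 10! / 13! → 1/858; sum: t=0:+1/28800 = 1/28800; 3j²(1 6 5; 1 -1 0) = Δ·Π!·Σ² = 7/286  (sign -1)
B: Δ: 2! 0! 10! / 13! → 1/858; sum: t=1:−1/17280 = -1/17280; 3j²(1 6 5; 0 -1 1) = Δ·Π!·Σ² = 35/858  (sign -1)
I_A²/I_B² = (7/286)/(35/858) = 3/5

3/5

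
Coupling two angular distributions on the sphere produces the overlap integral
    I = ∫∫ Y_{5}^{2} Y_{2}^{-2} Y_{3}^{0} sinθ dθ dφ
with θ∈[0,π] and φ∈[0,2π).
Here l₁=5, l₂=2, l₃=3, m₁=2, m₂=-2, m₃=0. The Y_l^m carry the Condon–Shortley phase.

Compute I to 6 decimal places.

Checks pass: Σm=0; 10 even; l₃=3∈[3,7].
(2·5+1)(2·2+1)(2·3+1) = 385
Δ: 4! 6! 0! / 11! → 1/2310
sum: t=2:+1/144 = 1/144
3j²(5 2 3; 0 0 0) = Δ·Π!·Σ² = 10/231  (sign -1)
sum: t=0:+1/864 = 1/864
3j²(5 2 3; 2 -2 0) = Δ·Π!·Σ² = 1/66  (sign -1)
combine: 4πI² = 385·10/231·1/66 = 25/99
take √, sign +1: I = 0.14175797

0.141758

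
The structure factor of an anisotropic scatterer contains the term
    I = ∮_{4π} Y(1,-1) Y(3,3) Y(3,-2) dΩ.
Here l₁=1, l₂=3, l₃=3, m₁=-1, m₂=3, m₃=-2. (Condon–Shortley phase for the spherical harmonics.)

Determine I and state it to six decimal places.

0.000000

L=7 odd ⇒ parity kills the (l;000) factor ⇒ I = 0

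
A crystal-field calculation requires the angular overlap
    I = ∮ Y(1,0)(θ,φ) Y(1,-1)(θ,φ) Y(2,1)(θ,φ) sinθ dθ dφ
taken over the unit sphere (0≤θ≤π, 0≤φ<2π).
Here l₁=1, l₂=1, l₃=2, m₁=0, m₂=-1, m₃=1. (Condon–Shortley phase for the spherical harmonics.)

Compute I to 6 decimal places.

m-sum 0 ✓  L=4 even ✓  0≤2≤2 ✓
Π(2lᵢ+1) = 3×3×5 = 45
triangle coeff Δ(1,1,2) = 1/30
Σ_t [0,0]: t=0:+1/1 = 1/1
(3j)²=2/15 [(1 1 2; 0 0 0)], sign=+1
Σ_t [0,0]: t=0:+1/2 = 1/2
(3j)²=1/10 [(1 1 2; 0 -1 1)], sign=-1
⇒ 4πI² = 3/5
I = (-1)√(3/5/(4π)) = -0.21850969

-0.218510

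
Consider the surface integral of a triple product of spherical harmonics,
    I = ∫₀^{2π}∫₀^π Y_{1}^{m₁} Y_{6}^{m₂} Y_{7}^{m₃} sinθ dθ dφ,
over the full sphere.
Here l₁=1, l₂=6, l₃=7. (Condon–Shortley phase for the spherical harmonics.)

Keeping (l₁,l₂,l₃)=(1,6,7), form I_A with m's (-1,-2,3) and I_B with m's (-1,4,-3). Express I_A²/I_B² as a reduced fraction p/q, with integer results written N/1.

15/2

Shared (l₁,l₂,l₃)=(1,6,7): N and (l;000)² cancel in I_A²/I_B².
A: Δ = 0!·2!·12!/15! = 1/1365; Racah Σ t=0..0: t=0:+1/1935360 = 1/1935360; ⇒ 3j(1 6 7; -1 -2 3)² = 3/91, sgn +1
B: Δ = 0!·2!·12!/15! = 1/1365; Racah Σ t=0..0: t=0:+1/14515200 = 1/14515200; ⇒ 3j(1 6 7; -1 4 -3)² = 2/455, sgn +1
I_A²/I_B² = (3/91)/(2/455) = 15/2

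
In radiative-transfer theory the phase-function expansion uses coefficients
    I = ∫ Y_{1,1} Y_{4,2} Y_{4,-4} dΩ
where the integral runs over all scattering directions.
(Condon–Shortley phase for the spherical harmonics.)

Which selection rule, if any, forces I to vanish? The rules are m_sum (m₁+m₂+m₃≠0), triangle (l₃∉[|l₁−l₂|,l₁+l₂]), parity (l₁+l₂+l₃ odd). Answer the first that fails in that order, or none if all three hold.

m_sum

m₁+m₂+m₃ = 1 + 2 − 4 = -1  ✗
triangle: |1−4|=3 ≤ l₃=4 ≤ 1+4=5
parity: l₁+l₂+l₃ = 9 is odd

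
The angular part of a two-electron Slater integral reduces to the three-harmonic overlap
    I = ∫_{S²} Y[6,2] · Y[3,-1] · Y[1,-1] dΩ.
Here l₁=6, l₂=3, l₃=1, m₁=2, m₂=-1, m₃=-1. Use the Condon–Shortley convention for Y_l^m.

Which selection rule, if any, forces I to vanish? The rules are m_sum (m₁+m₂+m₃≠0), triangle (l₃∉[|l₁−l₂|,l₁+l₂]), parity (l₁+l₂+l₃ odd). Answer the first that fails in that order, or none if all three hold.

azimuthal sum: 2 − 1 − 1 = 0  ✓
3 ≤ 1 ≤ 9 (triangle on l)  ✗
L = 6 + 3 + 1 = 10 (even)

triangle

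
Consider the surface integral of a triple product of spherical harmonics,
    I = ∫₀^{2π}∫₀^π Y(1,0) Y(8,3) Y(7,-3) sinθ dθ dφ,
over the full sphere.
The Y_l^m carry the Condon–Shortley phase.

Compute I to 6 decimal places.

-0.226917

Checks pass: Σm=0; 16 even; l₃=7∈[7,9].
(2·1+1)(2·8+1)(2·7+1) = 765
Δ: 2! 0! 14! / 17! → 1/2040
sum: t=1:−1/25401600 = -1/25401600
3j²(1 8 7; 0 0 0) = Δ·Π!·Σ² = 8/255  (sign +1)
sum: t=1:−1/87091200 = -1/87091200
3j²(1 8 7; 0 3 -3) = Δ·Π!·Σ² = 11/408  (sign -1)
combine: 4πI² = 765·8/255·11/408 = 11/17
take √, sign -1: I = -0.22691696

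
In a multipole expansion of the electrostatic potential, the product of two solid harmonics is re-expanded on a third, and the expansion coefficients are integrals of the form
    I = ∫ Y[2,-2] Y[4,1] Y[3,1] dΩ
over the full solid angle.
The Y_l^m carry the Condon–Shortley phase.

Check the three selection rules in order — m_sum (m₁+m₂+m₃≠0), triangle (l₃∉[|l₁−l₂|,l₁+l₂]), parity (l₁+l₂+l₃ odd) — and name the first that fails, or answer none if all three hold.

azimuthal sum: -2 + 1 + 1 = 0  ✓
2 ≤ 3 ≤ 6 (triangle on l)  ✓
L = 2 + 4 + 3 = 9 (odd)  ✗

parity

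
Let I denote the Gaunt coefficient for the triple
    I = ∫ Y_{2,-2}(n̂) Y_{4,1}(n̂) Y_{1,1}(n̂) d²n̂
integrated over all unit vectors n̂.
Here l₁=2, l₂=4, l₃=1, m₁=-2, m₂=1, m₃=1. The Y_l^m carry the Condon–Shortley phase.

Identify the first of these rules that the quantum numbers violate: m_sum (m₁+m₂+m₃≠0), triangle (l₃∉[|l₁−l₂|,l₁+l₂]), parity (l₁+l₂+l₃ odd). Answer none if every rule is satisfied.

triangle

Σmᵢ = 0  ✓
l₃∈[|l₁−l₂|,l₁+l₂]=[2,6], have l₃=1  ✗
Σlᵢ = 7 ⇒ odd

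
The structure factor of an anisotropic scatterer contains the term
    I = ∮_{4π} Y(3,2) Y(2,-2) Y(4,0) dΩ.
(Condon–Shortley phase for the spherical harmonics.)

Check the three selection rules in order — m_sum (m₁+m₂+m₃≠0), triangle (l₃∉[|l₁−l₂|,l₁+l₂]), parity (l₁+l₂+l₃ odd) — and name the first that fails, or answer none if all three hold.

parity

azimuthal sum: 2 − 2 + 0 = 0  ✓
1 ≤ 4 ≤ 5 (triangle on l)  ✓
L = 3 + 2 + 4 = 9 (odd)  ✗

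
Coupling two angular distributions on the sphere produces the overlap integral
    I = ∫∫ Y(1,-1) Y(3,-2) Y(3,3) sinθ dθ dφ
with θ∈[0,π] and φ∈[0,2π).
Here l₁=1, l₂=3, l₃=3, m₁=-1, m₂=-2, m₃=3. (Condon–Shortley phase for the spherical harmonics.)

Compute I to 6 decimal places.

Σlᵢ=7 odd — θ-integrand is odd under cosθ→−cosθ; I=0

0.000000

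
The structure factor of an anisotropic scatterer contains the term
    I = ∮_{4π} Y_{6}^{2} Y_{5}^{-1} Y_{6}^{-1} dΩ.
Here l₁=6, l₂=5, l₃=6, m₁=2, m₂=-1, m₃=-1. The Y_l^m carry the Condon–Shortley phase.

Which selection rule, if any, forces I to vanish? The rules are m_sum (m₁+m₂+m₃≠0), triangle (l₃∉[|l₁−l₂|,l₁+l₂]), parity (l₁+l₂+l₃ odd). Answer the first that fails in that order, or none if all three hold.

parity

m₁+m₂+m₃ = 2 − 1 − 1 = 0  ✓
triangle: |6−5|=1 ≤ l₃=6 ≤ 6+5=11  ✓
parity: l₁+l₂+l₃ = 17 is odd  ✗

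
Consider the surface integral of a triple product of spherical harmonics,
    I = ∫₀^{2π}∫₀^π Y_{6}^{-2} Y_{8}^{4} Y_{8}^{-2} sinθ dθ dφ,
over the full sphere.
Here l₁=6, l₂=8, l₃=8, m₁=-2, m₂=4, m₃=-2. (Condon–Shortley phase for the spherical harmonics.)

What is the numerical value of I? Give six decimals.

0.076965

Rules hold: Σm=0, L=22 even, 2≤8≤14.
N = 13·17·17 = 3757
Δ = 6!·6!·10!/23! = 1/13742520792
Racah Σ t=0..6: t=0:+1/41803776000 t=1:−1/435456000 t=2:+1/39813120 t=3:−1/18662400 t=4:+1/39813120 t=5:−1/435456000 t=6:+1/41803776000 = -11/1393459200
⇒ 3j(6 8 8; 0 0 0)² = 600/96577, sgn -1
Racah Σ t=2..6: t=2:+1/125411328000 t=3:−1/1567641600 t=4:+1/185794560 t=5:−1/130636800 t=6:+1/597196800 = -11/8957952000
⇒ 3j(6 8 8; -2 4 -2)² = 308/96577, sgn -1
4πI² = N·(3j₀)²·(3jₘ)² = 184800/2482597
I = +1·√(0.0744382/4π) = 0.07696494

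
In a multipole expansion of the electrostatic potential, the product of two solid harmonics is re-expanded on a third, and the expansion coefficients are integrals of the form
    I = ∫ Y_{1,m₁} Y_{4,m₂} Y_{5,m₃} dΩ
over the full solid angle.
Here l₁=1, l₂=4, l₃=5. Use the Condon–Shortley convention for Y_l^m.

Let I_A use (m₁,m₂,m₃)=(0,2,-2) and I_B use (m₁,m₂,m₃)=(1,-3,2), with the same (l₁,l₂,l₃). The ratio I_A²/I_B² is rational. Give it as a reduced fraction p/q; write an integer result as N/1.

7/1

l's match ⇒ only the (l;m) 3-j factors differ between A and B.
A: triangle coeff Δ(1,4,5) = 1/495; Σ_t [0,0]: t=0:+1/1440 = 1/1440; (3j)²=7/165 [(1 4 5; 0 2 -2)], sign=-1
B: triangle coeff Δ(1,4,5) = 1/495; Σ_t [0,0]: t=0:+1/10080 = 1/10080; (3j)²=1/165 [(1 4 5; 1 -3 2)], sign=-1
I_A²/I_B² = (7/165)/(1/165) = 7/1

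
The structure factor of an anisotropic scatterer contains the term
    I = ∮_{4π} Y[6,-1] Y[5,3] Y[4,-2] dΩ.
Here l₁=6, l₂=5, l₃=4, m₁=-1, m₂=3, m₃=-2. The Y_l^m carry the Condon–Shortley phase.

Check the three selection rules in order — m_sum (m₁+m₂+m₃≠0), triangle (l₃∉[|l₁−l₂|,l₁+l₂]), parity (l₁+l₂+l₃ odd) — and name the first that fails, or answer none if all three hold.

parity

Σmᵢ = 0  ✓
l₃∈[|l₁−l₂|,l₁+l₂]=[1,11], have l₃=4  ✓
Σlᵢ = 15 ⇒ odd  ✗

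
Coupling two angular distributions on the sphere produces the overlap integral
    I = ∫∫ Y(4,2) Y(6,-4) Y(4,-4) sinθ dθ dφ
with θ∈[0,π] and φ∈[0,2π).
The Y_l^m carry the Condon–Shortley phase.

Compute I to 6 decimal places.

0.000000

m-sum = 2 − 4 − 4 = -6 ≠ 0 ⇒ I = 0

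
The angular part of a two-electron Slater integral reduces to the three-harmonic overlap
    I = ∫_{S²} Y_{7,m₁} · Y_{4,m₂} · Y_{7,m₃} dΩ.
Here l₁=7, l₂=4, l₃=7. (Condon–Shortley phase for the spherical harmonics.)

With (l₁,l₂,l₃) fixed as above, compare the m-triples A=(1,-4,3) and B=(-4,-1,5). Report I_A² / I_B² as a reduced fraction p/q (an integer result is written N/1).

68600/3267

l's match ⇒ only the (l;m) 3-j factors differ between A and B.
A: triangle coeff Δ(7,4,7) = 1/58198140; Σ_t [0,0]: t=0:+1/9953280 = 1/9953280; (3j)²=2450/138567 [(7 4 7; 1 -4 3)], sign=+1
B: triangle coeff Δ(7,4,7) = 1/58198140; Σ_t [1,3]: t=1:−1/87091200 t=2:+1/8709120 t=3:−1/11612160 = 1/58060800; (3j)²=99/117572 [(7 4 7; -4 -1 5)], sign=+1
I_A²/I_B² = (2450/138567)/(99/117572) = 68600/3267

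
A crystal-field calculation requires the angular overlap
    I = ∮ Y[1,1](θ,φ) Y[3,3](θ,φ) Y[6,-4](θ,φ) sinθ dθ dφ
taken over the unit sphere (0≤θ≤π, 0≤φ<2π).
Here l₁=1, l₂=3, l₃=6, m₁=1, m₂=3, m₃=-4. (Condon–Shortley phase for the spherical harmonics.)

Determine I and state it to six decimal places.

0.000000

triangle: need 2≤l₃≤4, have 6; I=0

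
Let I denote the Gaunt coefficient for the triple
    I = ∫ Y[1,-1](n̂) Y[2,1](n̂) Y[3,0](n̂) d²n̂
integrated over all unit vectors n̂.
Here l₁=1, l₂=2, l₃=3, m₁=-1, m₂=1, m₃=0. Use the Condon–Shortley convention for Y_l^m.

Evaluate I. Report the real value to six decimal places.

0.143048

Checks pass: Σm=0; 6 even; l₃=3∈[1,3].
(2·1+1)(2·2+1)(2·3+1) = 105
Δ: 0! 2! 4! / 7! → 1/105
sum: t=0:+1/4 = 1/4
3j²(1 2 3; 0 0 0) = Δ·Π!·Σ² = 3/35  (sign -1)
sum: t=0:+1/12 = 1/12
3j²(1 2 3; -1 1 0) = Δ·Π!·Σ² = 1/35  (sign -1)
combine: 4πI² = 105·3/35·1/35 = 9/35
take √, sign +1: I = 0.14304817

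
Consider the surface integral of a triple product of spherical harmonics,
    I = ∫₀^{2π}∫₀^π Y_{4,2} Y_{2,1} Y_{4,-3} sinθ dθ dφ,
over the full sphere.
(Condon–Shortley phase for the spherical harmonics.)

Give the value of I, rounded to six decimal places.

-0.187702

m-sum 0 ✓  L=10 even ✓  2≤4≤6 ✓
Π(2lᵢ+1) = 9×5×9 = 405
triangle coeff Δ(4,2,4) = 1/13860
Σ_t [0,2]: t=0:+1/192 t=1:−1/36 t=2:+1/192 = -5/288
(3j)²=20/693 [(4 2 4; 0 0 0)], sign=-1
Σ_t [1,2]: t=1:−1/240 t=2:+1/1440 = -1/288
(3j)²=5/132 [(4 2 4; 2 1 -3)], sign=+1
⇒ 4πI² = 375/847
I = (-1)√(375/847/(4π)) = -0.18770204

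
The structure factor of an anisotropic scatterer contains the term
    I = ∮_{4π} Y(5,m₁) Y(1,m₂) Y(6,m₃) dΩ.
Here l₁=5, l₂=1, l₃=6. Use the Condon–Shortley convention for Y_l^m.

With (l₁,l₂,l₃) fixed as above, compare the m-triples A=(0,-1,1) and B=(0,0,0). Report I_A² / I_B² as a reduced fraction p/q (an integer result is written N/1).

Same 5,1,6: normalisation and zero-m 3j drop out of the ratio.
A: Δ: 0! 10! 2! / 13! → 1/858; sum: t=0:+1/28800 = 1/28800; 3j²(5 1 6; 0 -1 1) = Δ·Π!·Σ² = 7/286  (sign -1)
B: Δ: 0! 10! 2! / 13! → 1/858; sum: t=0:+1/14400 = 1/14400; 3j²(5 1 6; 0 0 0) = Δ·Π!·Σ² = 6/143  (sign +1)
I_A²/I_B² = (7/286)/(6/143) = 7/12

7/12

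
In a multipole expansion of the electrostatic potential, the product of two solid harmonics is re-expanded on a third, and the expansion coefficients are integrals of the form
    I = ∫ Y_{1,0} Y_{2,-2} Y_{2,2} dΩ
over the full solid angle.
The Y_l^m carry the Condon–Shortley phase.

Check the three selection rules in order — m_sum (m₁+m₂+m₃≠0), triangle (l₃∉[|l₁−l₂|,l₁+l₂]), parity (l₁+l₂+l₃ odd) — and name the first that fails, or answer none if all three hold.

parity

m₁+m₂+m₃ = 0 − 2 + 2 = 0  ✓
triangle: |1−2|=1 ≤ l₃=2 ≤ 1+2=3  ✓
parity: l₁+l₂+l₃ = 5 is odd  ✗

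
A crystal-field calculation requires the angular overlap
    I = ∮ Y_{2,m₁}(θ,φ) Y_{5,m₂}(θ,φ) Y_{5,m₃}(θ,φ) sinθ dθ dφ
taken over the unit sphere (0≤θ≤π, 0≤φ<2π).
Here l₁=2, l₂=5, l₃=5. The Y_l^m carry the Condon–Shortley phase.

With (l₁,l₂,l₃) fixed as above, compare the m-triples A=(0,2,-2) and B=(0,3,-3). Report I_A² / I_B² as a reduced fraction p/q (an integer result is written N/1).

36/1

l's match ⇒ only the (l;m) 3-j factors differ between A and B.
A: triangle coeff Δ(2,5,5) = 1/38610; Σ_t [0,2]: t=0:+1/20160 t=1:−1/1440 t=2:+1/2880 = -1/3360; (3j)²=6/715 [(2 5 5; 0 2 -2)], sign=+1
B: triangle coeff Δ(2,5,5) = 1/38610; Σ_t [0,2]: t=0:+1/161280 t=1:−1/5040 t=2:+1/5760 = -1/53760; (3j)²=1/4290 [(2 5 5; 0 3 -3)], sign=-1
I_A²/I_B² = (6/715)/(1/4290) = 36/1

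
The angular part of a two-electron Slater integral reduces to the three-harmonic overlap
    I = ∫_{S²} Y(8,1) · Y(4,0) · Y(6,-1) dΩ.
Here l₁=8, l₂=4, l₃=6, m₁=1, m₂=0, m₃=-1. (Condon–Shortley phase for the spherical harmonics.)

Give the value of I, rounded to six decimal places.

-0.117331

Checks pass: Σm=0; 18 even; l₃=6∈[4,12].
(2·8+1)(2·4+1)(2·6+1) = 1989
Δ: 6! 10! 2! / 19! → 1/23279256
sum: t=2:+1/1658880 t=3:−1/518400 t=4:+1/1658880 = -1/1382400
3j²(8 4 6; 0 0 0) = Δ·Π!·Σ² = 504/46189  (sign -1)
sum: t=2:+1/1382400 t=3:−1/622080 t=4:+1/2903040 = -47/87091200
3j²(8 4 6; 1 0 -1) = Δ·Π!·Σ² = 2209/277134  (sign +1)
combine: 4πI² = 1989·504/46189·2209/277134 = 1670004/9653501
take √, sign -1: I = -0.11733063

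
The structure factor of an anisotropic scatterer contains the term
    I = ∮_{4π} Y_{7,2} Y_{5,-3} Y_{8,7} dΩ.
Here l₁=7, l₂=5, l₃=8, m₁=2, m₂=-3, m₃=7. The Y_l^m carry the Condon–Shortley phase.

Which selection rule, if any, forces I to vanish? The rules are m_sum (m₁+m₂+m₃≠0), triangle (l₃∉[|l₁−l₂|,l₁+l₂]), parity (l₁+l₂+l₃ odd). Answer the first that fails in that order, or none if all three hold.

m_sum

azimuthal sum: 2 − 3 + 7 = 6  ✗
2 ≤ 8 ≤ 12 (triangle on l)
L = 7 + 5 + 8 = 20 (even)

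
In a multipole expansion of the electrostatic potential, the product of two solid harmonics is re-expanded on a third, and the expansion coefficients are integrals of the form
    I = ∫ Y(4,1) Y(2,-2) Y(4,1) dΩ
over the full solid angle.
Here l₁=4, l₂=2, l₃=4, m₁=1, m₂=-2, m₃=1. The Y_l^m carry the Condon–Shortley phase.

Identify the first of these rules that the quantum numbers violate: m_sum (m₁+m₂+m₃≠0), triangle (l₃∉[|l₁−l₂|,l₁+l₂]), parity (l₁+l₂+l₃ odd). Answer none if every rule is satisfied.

none

azimuthal sum: 1 − 2 + 1 = 0  ✓
2 ≤ 4 ≤ 6 (triangle on l)  ✓
L = 4 + 2 + 4 = 10 (even)  ✓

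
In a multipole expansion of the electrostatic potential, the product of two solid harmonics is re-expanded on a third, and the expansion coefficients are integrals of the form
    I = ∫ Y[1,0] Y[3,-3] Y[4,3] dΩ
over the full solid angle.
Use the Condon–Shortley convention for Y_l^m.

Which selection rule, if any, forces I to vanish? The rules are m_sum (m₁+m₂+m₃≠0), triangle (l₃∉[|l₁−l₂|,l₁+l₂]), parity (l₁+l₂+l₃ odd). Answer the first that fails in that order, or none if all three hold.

none

azimuthal sum: 0 − 3 + 3 = 0  ✓
2 ≤ 4 ≤ 4 (triangle on l)  ✓
L = 1 + 3 + 4 = 8 (even)  ✓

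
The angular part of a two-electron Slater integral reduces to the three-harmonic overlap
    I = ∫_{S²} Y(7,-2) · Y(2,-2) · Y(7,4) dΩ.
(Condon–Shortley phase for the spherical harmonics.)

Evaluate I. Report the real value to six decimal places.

m-sum 0 ✓  L=16 even ✓  5≤7≤9 ✓
Π(2lᵢ+1) = 15×5×15 = 1125
triangle coeff Δ(7,2,7) = 1/185640
Σ_t [0,2]: t=0:+1/2419200 t=1:−1/518400 t=2:+1/2419200 = -1/907200
(3j)²=56/3315 [(7 2 7; 0 0 0)], sign=+1
Σ_t [0,0]: t=0:+1/8709120 = 1/8709120
(3j)²=55/3094 [(7 2 7; -2 -2 4)], sign=-1
⇒ 4πI² = 16500/48841
I = (-1)√(16500/48841/(4π)) = -0.16396259

-0.163963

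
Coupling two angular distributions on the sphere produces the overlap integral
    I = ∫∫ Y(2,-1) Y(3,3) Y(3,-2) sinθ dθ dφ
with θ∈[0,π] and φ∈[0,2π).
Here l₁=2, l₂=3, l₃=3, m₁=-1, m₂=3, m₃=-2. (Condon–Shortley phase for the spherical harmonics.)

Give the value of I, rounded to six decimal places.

-0.210261

m-sum 0 ✓  L=8 even ✓  1≤3≤5 ✓
Π(2lᵢ+1) = 5×7×7 = 245
triangle coeff Δ(2,3,3) = 1/3780
Σ_t [0,2]: t=0:+1/24 t=1:−1/4 t=2:+1/24 = -1/6
(3j)²=4/105 [(2 3 3; 0 0 0)], sign=+1
Σ_t [2,2]: t=2:+1/48 = 1/48
(3j)²=5/84 [(2 3 3; -1 3 -2)], sign=-1
⇒ 4πI² = 5/9
I = (-1)√(5/9/(4π)) = -0.21026104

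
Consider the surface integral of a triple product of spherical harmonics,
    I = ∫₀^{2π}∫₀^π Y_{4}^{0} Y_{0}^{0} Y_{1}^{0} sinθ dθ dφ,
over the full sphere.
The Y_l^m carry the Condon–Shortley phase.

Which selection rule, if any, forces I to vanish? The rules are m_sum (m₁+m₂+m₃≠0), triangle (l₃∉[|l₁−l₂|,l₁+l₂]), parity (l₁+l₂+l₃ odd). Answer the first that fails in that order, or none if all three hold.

triangle

m₁+m₂+m₃ = 0 + 0 + 0 = 0  ✓
triangle: |4−0|=4 ≤ l₃=1 ≤ 4+0=4  ✗
parity: l₁+l₂+l₃ = 5 is odd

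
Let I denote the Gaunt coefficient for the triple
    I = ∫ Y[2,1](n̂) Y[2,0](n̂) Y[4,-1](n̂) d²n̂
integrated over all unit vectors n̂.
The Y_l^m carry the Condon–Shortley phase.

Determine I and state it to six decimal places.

Checks pass: Σm=0; 8 even; l₃=4∈[0,4].
(2·2+1)(2·2+1)(2·4+1) = 225
Δ: 0! 4! 4! / 9! → 1/630
sum: t=0:+1/16 = 1/16
3j²(2 2 4; 0 0 0) = Δ·Π!·Σ² = 2/35  (sign +1)
sum: t=0:+1/24 = 1/24
3j²(2 2 4; 1 0 -1) = Δ·Π!·Σ² = 1/21  (sign -1)
combine: 4πI² = 225·2/35·1/21 = 30/49
take √, sign -1: I = -0.22072812

-0.220728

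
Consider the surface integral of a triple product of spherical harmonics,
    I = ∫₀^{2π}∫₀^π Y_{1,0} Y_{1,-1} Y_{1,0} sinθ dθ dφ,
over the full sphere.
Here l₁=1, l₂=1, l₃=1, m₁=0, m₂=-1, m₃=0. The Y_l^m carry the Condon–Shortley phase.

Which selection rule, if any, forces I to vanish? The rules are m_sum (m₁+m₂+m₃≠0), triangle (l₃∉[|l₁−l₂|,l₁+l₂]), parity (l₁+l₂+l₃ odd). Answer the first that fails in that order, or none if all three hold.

Σmᵢ = -1  ✗
l₃∈[|l₁−l₂|,l₁+l₂]=[0,2], have l₃=1
Σlᵢ = 3 ⇒ odd

m_sum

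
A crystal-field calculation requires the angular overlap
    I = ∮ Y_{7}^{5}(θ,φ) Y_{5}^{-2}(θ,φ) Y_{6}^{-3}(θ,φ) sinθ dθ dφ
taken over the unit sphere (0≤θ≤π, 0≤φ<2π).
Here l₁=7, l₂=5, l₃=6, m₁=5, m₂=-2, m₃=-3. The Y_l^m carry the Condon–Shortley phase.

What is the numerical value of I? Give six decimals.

Checks pass: Σm=0; 18 even; l₃=6∈[2,12].
(2·7+1)(2·5+1)(2·6+1) = 2145
Δ: 6! 8! 4! / 19! → 1/174594420
sum: t=1:−1/4147200 t=2:+1/207360 t=3:−1/82944 t=4:+1/207360 t=5:−1/4147200 = -1/345600
3j²(7 5 6; 0 0 0) = Δ·Π!·Σ² = 420/46189  (sign -1)
sum: t=0:+1/6220800 t=1:−1/2419200 t=2:+1/11612160 = -29/174182400
3j²(7 5 6; 5 -2 -3) = Δ·Π!·Σ² = 841/83980  (sign +1)
combine: 4πI² = 2145·420/46189·841/83980 = 264915/1356277
take √, sign -1: I = -0.12467350

-0.124673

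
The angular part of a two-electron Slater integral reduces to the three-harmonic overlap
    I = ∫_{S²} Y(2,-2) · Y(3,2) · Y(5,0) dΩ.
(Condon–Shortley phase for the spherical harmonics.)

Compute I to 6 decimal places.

0.053579

m-sum 0 ✓  L=10 even ✓  1≤5≤5 ✓
Π(2lᵢ+1) = 5×7×11 = 385
triangle coeff Δ(2,3,5) = 1/2310
Σ_t [0,0]: t=0:+1/144 = 1/144
(3j)²=10/231 [(2 3 5; 0 0 0)], sign=-1
Σ_t [0,0]: t=0:+1/2880 = 1/2880
(3j)²=1/462 [(2 3 5; -2 2 0)], sign=-1
⇒ 4πI² = 25/693
I = (+1)√(25/693/(4π)) = 0.05357948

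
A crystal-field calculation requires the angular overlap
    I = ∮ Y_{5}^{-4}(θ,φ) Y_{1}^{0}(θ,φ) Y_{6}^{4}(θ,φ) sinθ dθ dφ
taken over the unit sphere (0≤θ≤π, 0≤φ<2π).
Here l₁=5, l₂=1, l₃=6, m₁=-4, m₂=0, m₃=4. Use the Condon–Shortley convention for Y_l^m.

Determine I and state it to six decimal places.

0.182727

Checks pass: Σm=0; 12 even; l₃=6∈[4,6].
(2·5+1)(2·1+1)(2·6+1) = 429
Δ: 0! 10! 2! / 13! → 1/858
sum: t=0:+1/14400 = 1/14400
3j²(5 1 6; 0 0 0) = Δ·Π!·Σ² = 6/143  (sign +1)
sum: t=0:+1/362880 = 1/362880
3j²(5 1 6; -4 0 4) = Δ·Π!·Σ² = 10/429  (sign +1)
combine: 4πI² = 429·6/143·10/429 = 60/143
take √, sign +1: I = 0.18272698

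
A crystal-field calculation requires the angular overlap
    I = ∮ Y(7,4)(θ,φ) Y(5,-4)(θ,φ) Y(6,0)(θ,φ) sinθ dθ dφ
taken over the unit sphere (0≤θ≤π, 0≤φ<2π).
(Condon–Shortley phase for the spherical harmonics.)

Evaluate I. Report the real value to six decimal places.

-0.050867

Rules hold: Σm=0, L=18 even, 2≤6≤12.
N = 15·11·13 = 2145
Δ = 6!·8!·4!/19! = 1/174594420
Racah Σ t=1..5: t=1:−1/4147200 t=2:+1/207360 t=3:−1/82944 t=4:+1/207360 t=5:−1/4147200 = -1/345600
⇒ 3j(7 5 6; 0 0 0)² = 420/46189, sgn -1
Racah Σ t=0..1: t=0:+1/3110400 t=1:−1/4147200 = 1/12441600
⇒ 3j(7 5 6; 4 -4 0)² = 7/4199, sgn +1
4πI² = N·(3j₀)²·(3jₘ)² = 44100/1356277
I = -1·√(0.0325155/4π) = -0.05086747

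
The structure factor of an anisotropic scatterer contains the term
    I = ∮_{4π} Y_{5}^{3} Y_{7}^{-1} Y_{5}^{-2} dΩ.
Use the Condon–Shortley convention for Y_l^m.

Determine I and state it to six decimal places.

Σlᵢ=17 odd — θ-integrand is odd under cosθ→−cosθ; I=0

0.000000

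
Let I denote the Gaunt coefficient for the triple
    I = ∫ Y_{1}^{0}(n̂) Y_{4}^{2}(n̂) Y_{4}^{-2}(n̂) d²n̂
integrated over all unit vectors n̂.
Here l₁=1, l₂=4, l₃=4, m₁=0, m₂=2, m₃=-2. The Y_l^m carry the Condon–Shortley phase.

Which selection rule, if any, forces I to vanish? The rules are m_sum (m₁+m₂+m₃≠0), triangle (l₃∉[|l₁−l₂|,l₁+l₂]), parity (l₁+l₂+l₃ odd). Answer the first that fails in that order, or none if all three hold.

parity

azimuthal sum: 0 + 2 − 2 = 0  ✓
3 ≤ 4 ≤ 5 (triangle on l)  ✓
L = 1 + 4 + 4 = 9 (odd)  ✗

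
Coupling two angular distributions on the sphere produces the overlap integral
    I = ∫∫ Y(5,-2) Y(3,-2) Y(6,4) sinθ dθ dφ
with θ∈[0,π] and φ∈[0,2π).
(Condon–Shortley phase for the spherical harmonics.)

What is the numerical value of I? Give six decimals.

0.088266

m-sum 0 ✓  L=14 even ✓  2≤6≤8 ✓
Π(2lᵢ+1) = 11×7×13 = 1001
triangle coeff Δ(5,3,6) = 1/675675
Σ_t [0,2]: t=0:+1/8640 t=1:−1/2304 t=2:+1/8640 = -7/34560
(3j)²=7/429 [(5 3 6; 0 0 0)], sign=-1
Σ_t [0,1]: t=0:+1/60480 t=1:−1/34560 = -1/80640
(3j)²=6/1001 [(5 3 6; -2 -2 4)], sign=-1
⇒ 4πI² = 14/143
I = (+1)√(14/143/(4π)) = 0.08826552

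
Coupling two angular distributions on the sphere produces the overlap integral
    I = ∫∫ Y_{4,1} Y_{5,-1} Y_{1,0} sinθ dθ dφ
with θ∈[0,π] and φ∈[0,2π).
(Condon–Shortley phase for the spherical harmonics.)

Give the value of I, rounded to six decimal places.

m-sum 0 ✓  L=10 even ✓  1≤1≤9 ✓
Π(2lᵢ+1) = 9×11×3 = 297
triangle coeff Δ(4,5,1) = 1/495
Σ_t [4,4]: t=4:+1/576 = 1/576
(3j)²=5/99 [(4 5 1; 0 0 0)], sign=-1
Σ_t [3,3]: t=3:−1/720 = -1/720
(3j)²=8/165 [(4 5 1; 1 -1 0)], sign=+1
⇒ 4πI² = 8/11
I = (-1)√(8/11/(4π)) = -0.24057125

-0.240571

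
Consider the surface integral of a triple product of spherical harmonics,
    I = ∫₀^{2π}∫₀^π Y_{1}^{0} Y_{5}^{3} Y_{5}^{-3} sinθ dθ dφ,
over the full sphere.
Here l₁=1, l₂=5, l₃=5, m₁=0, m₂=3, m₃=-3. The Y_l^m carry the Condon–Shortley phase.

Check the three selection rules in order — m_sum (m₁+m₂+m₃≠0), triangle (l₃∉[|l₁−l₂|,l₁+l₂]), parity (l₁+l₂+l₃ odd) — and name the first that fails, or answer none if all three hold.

parity

Σmᵢ = 0  ✓
l₃∈[|l₁−l₂|,l₁+l₂]=[4,6], have l₃=5  ✓
Σlᵢ = 11 ⇒ odd  ✗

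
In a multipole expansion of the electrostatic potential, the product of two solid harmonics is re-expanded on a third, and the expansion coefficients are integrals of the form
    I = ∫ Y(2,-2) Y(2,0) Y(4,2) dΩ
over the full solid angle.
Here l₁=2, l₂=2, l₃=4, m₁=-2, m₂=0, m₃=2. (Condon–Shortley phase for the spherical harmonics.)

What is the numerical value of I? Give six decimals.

0.156078

Rules hold: Σm=0, L=8 even, 0≤4≤4.
N = 5·5·9 = 225
Δ = 0!·4!·4!/9! = 1/630
Racah Σ t=0..0: t=0:+1/16 = 1/16
⇒ 3j(2 2 4; 0 0 0)² = 2/35, sgn +1
Racah Σ t=0..0: t=0:+1/96 = 1/96
⇒ 3j(2 2 4; -2 0 2)² = 1/42, sgn +1
4πI² = N·(3j₀)²·(3jₘ)² = 15/49
I = +1·√(0.306122/4π) = 0.15607835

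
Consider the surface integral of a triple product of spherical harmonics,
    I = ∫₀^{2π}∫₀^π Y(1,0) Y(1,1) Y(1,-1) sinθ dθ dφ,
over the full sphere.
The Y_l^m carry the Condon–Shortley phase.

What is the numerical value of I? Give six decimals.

Σlᵢ=3 odd — θ-integrand is odd under cosθ→−cosθ; I=0

0.000000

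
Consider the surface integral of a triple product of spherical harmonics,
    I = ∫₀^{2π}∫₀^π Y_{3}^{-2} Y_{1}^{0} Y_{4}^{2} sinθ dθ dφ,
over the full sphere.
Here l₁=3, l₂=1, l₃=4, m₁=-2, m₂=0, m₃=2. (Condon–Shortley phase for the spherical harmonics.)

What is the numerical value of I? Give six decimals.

0.213244

Rules hold: Σm=0, L=8 even, 2≤4≤4.
N = 7·3·9 = 189
Δ = 0!·6!·2!/9! = 1/252
Racah Σ t=0..0: t=0:+1/36 = 1/36
⇒ 3j(3 1 4; 0 0 0)² = 4/63, sgn +1
Racah Σ t=0..0: t=0:+1/120 = 1/120
⇒ 3j(3 1 4; -2 0 2)² = 1/21, sgn +1
4πI² = N·(3j₀)²·(3jₘ)² = 4/7
I = +1·√(0.571429/4π) = 0.21324362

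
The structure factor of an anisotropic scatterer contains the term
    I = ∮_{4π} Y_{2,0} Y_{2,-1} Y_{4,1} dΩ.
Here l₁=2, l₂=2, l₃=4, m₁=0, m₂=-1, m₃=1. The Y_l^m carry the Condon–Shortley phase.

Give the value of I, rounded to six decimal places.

-0.220728

Checks pass: Σm=0; 8 even; l₃=4∈[0,4].
(2·2+1)(2·2+1)(2·4+1) = 225
Δ: 0! 4! 4! / 9! → 1/630
sum: t=0:+1/16 = 1/16
3j²(2 2 4; 0 0 0) = Δ·Π!·Σ² = 2/35  (sign +1)
sum: t=0:+1/24 = 1/24
3j²(2 2 4; 0 -1 1) = Δ·Π!·Σ² = 1/21  (sign -1)
combine: 4πI² = 225·2/35·1/21 = 30/49
take √, sign -1: I = -0.22072812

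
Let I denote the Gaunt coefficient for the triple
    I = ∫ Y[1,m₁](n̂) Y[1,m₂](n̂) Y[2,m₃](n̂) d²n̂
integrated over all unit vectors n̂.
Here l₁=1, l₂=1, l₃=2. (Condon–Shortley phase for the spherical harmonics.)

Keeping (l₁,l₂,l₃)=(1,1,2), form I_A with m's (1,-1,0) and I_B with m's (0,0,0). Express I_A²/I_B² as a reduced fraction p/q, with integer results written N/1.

Shared (l₁,l₂,l₃)=(1,1,2): N and (l;000)² cancel in I_A²/I_B².
A: Δ = 0!·2!·2!/5! = 1/30; Racah Σ t=0..0: t=0:+1/4 = 1/4; ⇒ 3j(1 1 2; 1 -1 0)² = 1/30, sgn +1
B: Δ = 0!·2!·2!/5! = 1/30; Racah Σ t=0..0: t=0:+1/1 = 1/1; ⇒ 3j(1 1 2; 0 0 0)² = 2/15, sgn +1
I_A²/I_B² = (1/30)/(2/15) = 1/4

1/4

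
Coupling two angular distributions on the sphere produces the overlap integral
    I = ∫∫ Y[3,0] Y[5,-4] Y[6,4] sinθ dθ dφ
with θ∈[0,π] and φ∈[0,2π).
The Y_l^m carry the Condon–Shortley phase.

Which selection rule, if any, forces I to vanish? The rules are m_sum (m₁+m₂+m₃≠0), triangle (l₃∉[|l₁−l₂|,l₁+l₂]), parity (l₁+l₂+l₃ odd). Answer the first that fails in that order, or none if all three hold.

Σmᵢ = 0  ✓
l₃∈[|l₁−l₂|,l₁+l₂]=[2,8], have l₃=6  ✓
Σlᵢ = 14 ⇒ even  ✓

none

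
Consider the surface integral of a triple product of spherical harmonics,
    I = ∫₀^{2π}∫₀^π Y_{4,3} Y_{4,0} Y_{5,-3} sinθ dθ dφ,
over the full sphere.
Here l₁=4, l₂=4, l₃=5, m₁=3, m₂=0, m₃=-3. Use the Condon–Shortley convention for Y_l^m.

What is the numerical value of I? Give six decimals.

0.000000

L=13 odd ⇒ parity kills the (l;000) factor ⇒ I = 0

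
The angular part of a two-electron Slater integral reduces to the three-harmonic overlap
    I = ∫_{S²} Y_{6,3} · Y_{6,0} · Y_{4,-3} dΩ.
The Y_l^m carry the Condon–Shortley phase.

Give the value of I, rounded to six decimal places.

0.109740

Rules hold: Σm=0, L=16 even, 0≤4≤12.
N = 13·13·9 = 1521
Δ = 8!·4!·4!/17! = 1/15315300
Racah Σ t=2..6: t=2:+1/829440 t=3:−1/25920 t=4:+1/9216 t=5:−1/25920 t=6:+1/829440 = 7/207360
⇒ 3j(6 6 4; 0 0 0)² = 28/2431, sgn +1
Racah Σ t=2..3: t=2:+1/207360 t=3:−1/103680 = -1/207360
⇒ 3j(6 6 4; 3 0 -3)² = 21/2431, sgn +1
4πI² = N·(3j₀)²·(3jₘ)² = 5292/34969
I = +1·√(0.151334/4π) = 0.10973960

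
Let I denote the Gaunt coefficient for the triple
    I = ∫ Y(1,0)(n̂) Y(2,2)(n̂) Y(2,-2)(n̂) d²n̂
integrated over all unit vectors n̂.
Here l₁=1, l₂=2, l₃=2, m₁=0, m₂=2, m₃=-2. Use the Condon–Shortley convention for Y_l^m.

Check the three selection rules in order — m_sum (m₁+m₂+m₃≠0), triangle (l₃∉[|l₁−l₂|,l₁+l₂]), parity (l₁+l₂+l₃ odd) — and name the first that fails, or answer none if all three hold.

parity

azimuthal sum: 0 + 2 − 2 = 0  ✓
1 ≤ 2 ≤ 3 (triangle on l)  ✓
L = 1 + 2 + 2 = 5 (odd)  ✗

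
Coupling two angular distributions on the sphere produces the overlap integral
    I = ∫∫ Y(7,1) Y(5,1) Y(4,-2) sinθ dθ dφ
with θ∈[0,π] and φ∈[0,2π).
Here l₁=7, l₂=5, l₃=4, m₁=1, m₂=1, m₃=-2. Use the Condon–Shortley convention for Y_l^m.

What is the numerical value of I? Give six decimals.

Rules hold: Σm=0, L=16 even, 2≤4≤12.
N = 15·11·9 = 1485
Δ = 8!·6!·2!/17! = 1/6126120
Racah Σ t=3..5: t=3:−1/69120 t=4:+1/20736 t=5:−1/69120 = 1/51840
⇒ 3j(7 5 4; 0 0 0)² = 280/21879, sgn +1
Racah Σ t=4..6: t=4:+1/55296 t=5:−1/86400 t=6:+1/2073600 = 29/4147200
⇒ 3j(7 5 4; 1 1 -2)² = 841/145860, sgn +1
4πI² = N·(3j₀)²·(3jₘ)² = 58870/537251
I = +1·√(0.109576/4π) = 0.09337991

0.093380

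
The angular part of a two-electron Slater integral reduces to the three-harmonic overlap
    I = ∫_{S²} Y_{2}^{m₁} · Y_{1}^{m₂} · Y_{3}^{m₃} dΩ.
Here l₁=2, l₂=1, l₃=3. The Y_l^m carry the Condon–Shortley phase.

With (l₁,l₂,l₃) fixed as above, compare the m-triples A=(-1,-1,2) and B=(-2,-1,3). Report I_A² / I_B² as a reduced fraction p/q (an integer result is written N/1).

2/3

Same 2,1,3: normalisation and zero-m 3j drop out of the ratio.
A: Δ: 0! 4! 2! / 7! → 1/105; sum: t=0:+1/12 = 1/12; 3j²(2 1 3; -1 -1 2) = Δ·Π!·Σ² = 2/21  (sign -1)
B: Δ: 0! 4! 2! / 7! → 1/105; sum: t=0:+1/48 = 1/48; 3j²(2 1 3; -2 -1 3) = Δ·Π!·Σ² = 1/7  (sign +1)
I_A²/I_B² = (2/21)/(1/7) = 2/3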